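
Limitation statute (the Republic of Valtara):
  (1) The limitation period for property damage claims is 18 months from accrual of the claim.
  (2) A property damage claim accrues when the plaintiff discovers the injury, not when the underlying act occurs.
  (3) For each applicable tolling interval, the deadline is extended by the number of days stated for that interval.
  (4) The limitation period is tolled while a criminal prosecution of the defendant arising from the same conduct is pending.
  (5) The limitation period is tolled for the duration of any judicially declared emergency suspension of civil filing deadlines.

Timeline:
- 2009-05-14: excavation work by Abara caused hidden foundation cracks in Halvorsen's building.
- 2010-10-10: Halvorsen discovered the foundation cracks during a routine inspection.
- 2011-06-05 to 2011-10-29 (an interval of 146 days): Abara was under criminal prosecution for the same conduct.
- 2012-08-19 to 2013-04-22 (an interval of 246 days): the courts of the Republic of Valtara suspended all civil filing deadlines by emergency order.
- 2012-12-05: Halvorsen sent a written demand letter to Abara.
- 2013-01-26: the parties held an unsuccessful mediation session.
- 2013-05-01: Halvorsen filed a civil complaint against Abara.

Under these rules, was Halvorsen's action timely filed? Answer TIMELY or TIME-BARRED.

TIMELY

The claim did not accrue until Halvorsen discovered the injury on 2010-10-10; the 2009-05-14 act date does not start the clock under the stated rule.
Adding the 18 months base period to 2010-10-10 gives a deadline of 2012-04-10, before any tolling.
The period was tolled for 146 days by the pending criminal prosecution (2011-06-05 to 2011-10-29), pushing the deadline to 2012-09-03.
The period was tolled for 246 days by the emergency suspension of filing deadlines (2012-08-19 to 2013-04-22), pushing the deadline to 2013-05-07.
The other events in the timeline have no effect on the limitation period under the stated rules.
Halvorsen filed on 2013-05-01, before the 2013-05-07 deadline, so the action is timely.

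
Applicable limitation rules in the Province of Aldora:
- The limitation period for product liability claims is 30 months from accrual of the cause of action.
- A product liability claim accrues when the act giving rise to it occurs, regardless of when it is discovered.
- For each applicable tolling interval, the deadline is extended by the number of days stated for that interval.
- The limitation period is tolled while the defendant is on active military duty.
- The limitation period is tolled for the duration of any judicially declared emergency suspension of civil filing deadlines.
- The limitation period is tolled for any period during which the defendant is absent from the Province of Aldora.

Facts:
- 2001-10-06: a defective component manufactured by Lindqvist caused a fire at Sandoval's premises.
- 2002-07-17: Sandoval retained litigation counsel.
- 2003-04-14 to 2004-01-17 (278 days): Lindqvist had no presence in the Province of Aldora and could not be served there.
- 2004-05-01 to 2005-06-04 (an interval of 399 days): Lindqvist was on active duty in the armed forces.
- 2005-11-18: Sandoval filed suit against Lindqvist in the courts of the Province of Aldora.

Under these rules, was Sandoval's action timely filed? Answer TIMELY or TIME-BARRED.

TIMELY

The cause of action accrued on 2001-10-06, the date of the act.
30 months from 2001-10-06 is 2004-04-06.
The defendant's absence from the jurisdiction from 2003-04-14 to 2004-01-17 tolled the period for 278 days, extending the deadline to 2005-01-09.
Because the defendant's active military service ran from 2004-05-01 to 2005-06-04, the deadline is extended by 399 days to 2006-02-12.
None of the other events listed affects the running of the period under the stated rules.
Filing on 2005-11-18 beat the 2006-02-12 deadline — the action is timely.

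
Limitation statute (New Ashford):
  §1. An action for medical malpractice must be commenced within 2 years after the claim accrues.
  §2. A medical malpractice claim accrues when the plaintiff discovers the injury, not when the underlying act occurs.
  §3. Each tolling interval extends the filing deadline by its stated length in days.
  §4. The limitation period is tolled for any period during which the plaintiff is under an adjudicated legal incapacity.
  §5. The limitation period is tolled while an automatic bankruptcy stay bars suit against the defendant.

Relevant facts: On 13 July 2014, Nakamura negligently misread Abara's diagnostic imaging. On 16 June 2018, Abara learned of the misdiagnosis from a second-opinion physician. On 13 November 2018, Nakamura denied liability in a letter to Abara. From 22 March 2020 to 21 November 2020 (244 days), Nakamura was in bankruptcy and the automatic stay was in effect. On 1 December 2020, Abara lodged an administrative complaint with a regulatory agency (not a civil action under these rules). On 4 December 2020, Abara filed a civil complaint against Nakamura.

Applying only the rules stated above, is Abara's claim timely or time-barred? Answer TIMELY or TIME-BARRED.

The claim did not accrue until Abara discovered the injury on 16 June 2018; the 13 July 2014 act date does not start the clock under the stated rule.
Adding the 2 years base period to 16 June 2018 gives a deadline of 16 June 2020, before any tolling.
The period was tolled for 244 days by the automatic bankruptcy stay (22 March 2020 to 21 November 2020), pushing the deadline to 15 February 2021.
Nothing else in the chronology tolls or restarts the period.
Abara filed on 4 December 2020, before the 15 February 2021 deadline, so the action is timely.

TIMELY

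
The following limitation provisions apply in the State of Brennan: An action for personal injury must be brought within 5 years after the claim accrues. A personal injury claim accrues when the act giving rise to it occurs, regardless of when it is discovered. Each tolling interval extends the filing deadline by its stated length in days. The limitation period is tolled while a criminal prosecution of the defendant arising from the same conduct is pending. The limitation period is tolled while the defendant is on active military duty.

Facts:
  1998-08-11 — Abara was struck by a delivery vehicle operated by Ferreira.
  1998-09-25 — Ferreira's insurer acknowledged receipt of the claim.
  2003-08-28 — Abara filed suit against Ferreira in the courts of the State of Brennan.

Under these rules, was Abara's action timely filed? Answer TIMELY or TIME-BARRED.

TIME-BARRED

The claim accrued on 1998-08-11, when the wrongful act occurred.
The untolled deadline — 5 years after 1998-08-11 — is 2003-08-11.
Nothing else in the chronology tolls or restarts the period.
The 2003-08-28 filing falls after the 2003-08-11 deadline; the claim is time-barred.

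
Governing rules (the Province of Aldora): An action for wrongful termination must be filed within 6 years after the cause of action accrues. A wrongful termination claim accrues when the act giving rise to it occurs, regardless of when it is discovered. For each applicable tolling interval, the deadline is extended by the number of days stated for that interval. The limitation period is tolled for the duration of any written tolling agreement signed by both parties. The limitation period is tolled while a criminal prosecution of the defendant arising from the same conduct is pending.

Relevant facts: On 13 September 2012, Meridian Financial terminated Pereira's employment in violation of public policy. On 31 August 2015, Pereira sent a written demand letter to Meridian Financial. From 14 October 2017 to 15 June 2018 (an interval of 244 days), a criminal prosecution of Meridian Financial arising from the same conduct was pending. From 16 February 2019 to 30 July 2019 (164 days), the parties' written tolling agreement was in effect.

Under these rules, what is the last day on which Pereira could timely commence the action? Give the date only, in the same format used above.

26 October 2019

The cause of action accrued on 13 September 2012, the date of the act.
Adding the 6 years base period to 13 September 2012 gives a deadline of 13 September 2018, before any tolling.
Because the pending criminal prosecution ran from 14 October 2017 to 15 June 2018, the deadline is extended by 244 days to 15 May 2019.
The period was tolled for 164 days by the written tolling agreement (16 February 2019 to 30 July 2019), pushing the deadline to 26 October 2019.
The other events in the timeline have no effect on the limitation period under the stated rules.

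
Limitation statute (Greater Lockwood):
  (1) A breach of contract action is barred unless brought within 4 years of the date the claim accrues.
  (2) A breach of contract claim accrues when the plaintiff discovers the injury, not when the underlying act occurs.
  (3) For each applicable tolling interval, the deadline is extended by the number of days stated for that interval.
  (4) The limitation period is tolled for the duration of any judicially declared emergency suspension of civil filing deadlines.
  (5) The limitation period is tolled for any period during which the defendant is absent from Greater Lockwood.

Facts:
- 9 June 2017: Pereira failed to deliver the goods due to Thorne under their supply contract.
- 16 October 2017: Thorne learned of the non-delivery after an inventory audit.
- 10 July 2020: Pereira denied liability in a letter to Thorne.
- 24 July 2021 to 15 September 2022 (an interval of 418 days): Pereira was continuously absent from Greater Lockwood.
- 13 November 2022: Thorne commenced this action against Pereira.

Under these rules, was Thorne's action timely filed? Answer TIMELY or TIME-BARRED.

Accrual is tied to discovery, so the period began on 16 October 2017 rather than on 9 June 2017 when the act occurred.
Adding the 4 years base period to 16 October 2017 gives a deadline of 16 October 2021, before any tolling.
The defendant's absence from the jurisdiction from 24 July 2021 to 15 September 2022 tolled the period for 418 days, extending the deadline to 8 December 2022.
The other events in the timeline have no effect on the limitation period under the stated rules.
The 13 November 2022 filing precedes the 8 December 2022 deadline; the claim is timely.

TIMELY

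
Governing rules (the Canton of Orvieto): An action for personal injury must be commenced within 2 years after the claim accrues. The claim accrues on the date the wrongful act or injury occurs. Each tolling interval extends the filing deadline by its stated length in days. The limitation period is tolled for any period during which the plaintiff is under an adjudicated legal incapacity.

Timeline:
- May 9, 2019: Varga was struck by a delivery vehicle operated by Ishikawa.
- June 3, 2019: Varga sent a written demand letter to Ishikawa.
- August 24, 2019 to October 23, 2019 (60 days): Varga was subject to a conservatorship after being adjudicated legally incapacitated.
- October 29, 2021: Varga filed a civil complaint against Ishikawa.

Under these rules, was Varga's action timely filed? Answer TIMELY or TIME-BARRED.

The limitation period began to run on May 9, 2019.
Adding the 2 years base period to May 9, 2019 gives a deadline of May 9, 2021, before any tolling.
The plaintiff's legal incapacity from August 24, 2019 to October 23, 2019 tolled the period for 60 days, extending the deadline to July 8, 2021.
The other events in the timeline have no effect on the limitation period under the stated rules.
The October 29, 2021 filing falls after the July 8, 2021 deadline; the claim is time-barred.

TIME-BARRED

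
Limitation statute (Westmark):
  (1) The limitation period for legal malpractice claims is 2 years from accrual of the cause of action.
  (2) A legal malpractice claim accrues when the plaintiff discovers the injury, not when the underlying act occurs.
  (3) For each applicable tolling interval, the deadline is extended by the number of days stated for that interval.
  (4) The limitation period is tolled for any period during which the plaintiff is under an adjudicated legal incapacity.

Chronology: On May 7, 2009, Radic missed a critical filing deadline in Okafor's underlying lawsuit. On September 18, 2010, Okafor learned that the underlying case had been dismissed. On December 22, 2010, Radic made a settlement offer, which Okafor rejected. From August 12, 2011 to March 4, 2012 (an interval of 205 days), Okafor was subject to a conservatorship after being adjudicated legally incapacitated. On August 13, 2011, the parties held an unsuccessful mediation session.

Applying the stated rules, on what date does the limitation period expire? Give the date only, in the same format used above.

Accrual is tied to discovery, so the period began on September 18, 2010 rather than on May 7, 2009 when the act occurred.
2 years from September 18, 2010 is September 18, 2012.
The period was tolled for 205 days by the plaintiff's legal incapacity (August 12, 2011 to March 4, 2012), pushing the deadline to April 11, 2013.
None of the other events listed affects the running of the period under the stated rules.

April 11, 2013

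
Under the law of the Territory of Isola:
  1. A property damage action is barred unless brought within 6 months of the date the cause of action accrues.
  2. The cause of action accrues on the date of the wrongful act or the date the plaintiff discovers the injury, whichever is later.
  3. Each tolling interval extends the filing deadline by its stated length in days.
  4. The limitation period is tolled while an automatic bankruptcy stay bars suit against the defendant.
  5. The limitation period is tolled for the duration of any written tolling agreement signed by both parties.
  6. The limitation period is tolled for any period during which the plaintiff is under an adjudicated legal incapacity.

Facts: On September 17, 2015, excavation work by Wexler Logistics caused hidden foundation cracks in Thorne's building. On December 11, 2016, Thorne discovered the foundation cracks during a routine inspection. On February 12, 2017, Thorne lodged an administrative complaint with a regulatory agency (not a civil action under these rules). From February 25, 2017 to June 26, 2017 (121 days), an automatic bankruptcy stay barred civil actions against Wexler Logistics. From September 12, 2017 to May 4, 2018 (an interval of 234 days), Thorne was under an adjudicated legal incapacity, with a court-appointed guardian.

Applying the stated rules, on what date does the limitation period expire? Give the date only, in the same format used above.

Because discovery on December 11, 2016 post-dates the September 17, 2015 act, accrual under the later-of rule falls on December 11, 2016.
The untolled deadline — 6 months after December 11, 2016 — is June 11, 2017.
The period was tolled for 121 days by the automatic bankruptcy stay (February 25, 2017 to June 26, 2017), pushing the deadline to October 10, 2017.
The plaintiff's legal incapacity from September 12, 2017 to May 4, 2018 tolled the period for 234 days, extending the deadline to June 1, 2018.
None of the other events listed affects the running of the period under the stated rules.

June 1, 2018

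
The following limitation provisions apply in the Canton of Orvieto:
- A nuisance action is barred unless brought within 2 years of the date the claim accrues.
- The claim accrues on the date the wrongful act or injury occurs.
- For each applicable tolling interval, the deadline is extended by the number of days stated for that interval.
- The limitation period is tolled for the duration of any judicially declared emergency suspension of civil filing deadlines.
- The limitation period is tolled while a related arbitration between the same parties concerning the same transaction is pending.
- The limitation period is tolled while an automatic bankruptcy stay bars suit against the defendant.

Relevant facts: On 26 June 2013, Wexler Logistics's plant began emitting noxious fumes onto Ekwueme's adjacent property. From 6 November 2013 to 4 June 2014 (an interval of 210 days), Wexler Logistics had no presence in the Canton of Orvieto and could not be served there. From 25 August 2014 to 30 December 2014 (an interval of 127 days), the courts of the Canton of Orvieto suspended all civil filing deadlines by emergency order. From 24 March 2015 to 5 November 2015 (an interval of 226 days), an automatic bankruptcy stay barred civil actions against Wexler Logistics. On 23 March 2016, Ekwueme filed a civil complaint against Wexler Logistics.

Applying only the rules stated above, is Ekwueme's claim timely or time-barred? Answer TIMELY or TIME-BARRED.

TIMELY

The claim accrued on 26 June 2013, when the wrongful act occurred.
The untolled deadline — 2 years after 26 June 2013 — is 26 June 2015.
The period was tolled for 127 days by the emergency suspension of filing deadlines (25 August 2014 to 30 December 2014), pushing the deadline to 31 October 2015.
Because the automatic bankruptcy stay ran from 24 March 2015 to 5 November 2015, the deadline is extended by 226 days to 13 June 2016.
No stated provision tolls the period for the defendant's absence, so the interval from 6 November 2013 to 4 June 2014 has no effect on the deadline.
Filing on 23 March 2016 beat the 13 June 2016 deadline — the action is timely.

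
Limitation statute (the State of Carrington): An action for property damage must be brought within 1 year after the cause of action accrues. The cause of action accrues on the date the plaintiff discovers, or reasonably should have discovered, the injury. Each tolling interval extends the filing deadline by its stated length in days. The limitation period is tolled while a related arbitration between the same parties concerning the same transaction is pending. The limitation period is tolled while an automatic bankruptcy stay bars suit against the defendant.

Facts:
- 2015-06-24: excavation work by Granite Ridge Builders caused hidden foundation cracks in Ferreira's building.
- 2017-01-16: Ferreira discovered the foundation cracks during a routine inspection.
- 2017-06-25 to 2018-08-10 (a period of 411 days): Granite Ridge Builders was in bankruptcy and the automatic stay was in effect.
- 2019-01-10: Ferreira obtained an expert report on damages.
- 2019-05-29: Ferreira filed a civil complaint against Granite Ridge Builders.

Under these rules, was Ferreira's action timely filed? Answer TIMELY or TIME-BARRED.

TIME-BARRED

Accrual is tied to discovery, so the period began on 2017-01-16 rather than on 2015-06-24 when the act occurred.
The untolled deadline — 1 year after 2017-01-16 — is 2018-01-16.
The period was tolled for 411 days by the automatic bankruptcy stay (2017-06-25 to 2018-08-10), pushing the deadline to 2019-03-03.
None of the other events listed affects the running of the period under the stated rules.
Ferreira filed on 2019-05-29, after the 2019-03-03 deadline, so the action is time-barred.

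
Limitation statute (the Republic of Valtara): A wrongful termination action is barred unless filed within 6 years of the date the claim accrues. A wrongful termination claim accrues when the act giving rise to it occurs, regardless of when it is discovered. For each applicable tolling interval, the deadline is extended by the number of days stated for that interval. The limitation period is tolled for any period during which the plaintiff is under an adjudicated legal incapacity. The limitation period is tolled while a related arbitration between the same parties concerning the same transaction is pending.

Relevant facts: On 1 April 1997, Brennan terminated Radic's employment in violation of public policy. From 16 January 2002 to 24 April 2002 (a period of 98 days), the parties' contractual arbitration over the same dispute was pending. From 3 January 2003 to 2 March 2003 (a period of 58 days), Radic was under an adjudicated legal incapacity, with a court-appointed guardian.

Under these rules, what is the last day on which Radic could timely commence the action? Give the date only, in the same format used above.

4 September 2003

The limitation period began to run on 1 April 1997.
The untolled deadline — 6 years after 1 April 1997 — is 1 April 2003.
Because the pending related arbitration ran from 16 January 2002 to 24 April 2002, the deadline is extended by 98 days to 8 July 2003.
The period was tolled for 58 days by the plaintiff's legal incapacity (3 January 2003 to 2 March 2003), pushing the deadline to 4 September 2003.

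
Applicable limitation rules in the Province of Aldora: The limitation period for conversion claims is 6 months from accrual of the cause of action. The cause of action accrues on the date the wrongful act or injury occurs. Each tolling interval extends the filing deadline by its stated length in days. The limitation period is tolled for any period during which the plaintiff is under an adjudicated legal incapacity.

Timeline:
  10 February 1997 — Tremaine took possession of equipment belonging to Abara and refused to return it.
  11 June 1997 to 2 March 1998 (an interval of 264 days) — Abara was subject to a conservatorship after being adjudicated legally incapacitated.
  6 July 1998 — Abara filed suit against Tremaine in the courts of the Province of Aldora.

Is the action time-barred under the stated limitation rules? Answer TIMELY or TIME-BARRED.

TIME-BARRED

The limitation period began to run on 10 February 1997.
Adding the 6 months base period to 10 February 1997 gives a deadline of 10 August 1997, before any tolling.
Because the plaintiff's legal incapacity ran from 11 June 1997 to 2 March 1998, the deadline is extended by 264 days to 1 May 1998.
Abara filed on 6 July 1998, after the 1 May 1998 deadline, so the action is time-barred.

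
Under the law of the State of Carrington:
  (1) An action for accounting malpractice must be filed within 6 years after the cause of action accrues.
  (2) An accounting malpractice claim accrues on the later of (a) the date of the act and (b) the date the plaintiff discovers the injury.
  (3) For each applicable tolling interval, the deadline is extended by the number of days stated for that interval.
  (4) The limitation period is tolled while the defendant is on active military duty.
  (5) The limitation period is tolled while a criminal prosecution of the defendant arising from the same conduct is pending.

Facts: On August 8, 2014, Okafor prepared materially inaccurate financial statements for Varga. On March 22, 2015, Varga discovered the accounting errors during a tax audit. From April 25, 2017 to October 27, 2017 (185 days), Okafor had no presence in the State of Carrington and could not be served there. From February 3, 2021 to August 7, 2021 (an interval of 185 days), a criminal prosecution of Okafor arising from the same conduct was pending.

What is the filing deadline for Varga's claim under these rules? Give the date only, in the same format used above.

Because discovery on March 22, 2015 post-dates the August 8, 2014 act, accrual under the later-of rule falls on March 22, 2015.
6 years from March 22, 2015 is March 22, 2021.
The period was tolled for 185 days by the pending criminal prosecution (February 3, 2021 to August 7, 2021), pushing the deadline to September 23, 2021.
No stated provision tolls the period for the defendant's absence, so the interval from April 25, 2017 to October 27, 2017 has no effect on the deadline.

September 23, 2021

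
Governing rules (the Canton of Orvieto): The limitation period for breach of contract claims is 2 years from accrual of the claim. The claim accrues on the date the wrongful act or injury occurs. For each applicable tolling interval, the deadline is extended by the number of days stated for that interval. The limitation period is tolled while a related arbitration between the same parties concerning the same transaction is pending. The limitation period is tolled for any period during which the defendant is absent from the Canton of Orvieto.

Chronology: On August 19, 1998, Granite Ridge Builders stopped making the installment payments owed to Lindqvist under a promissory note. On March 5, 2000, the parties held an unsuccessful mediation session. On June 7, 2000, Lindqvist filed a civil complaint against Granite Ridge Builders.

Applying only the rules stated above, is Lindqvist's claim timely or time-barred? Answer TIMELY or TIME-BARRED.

TIMELY

The claim accrued on August 19, 1998, when the wrongful act occurred.
2 years from August 19, 1998 is August 19, 2000.
The other events in the timeline have no effect on the limitation period under the stated rules.
Lindqvist filed on June 7, 2000, before the August 19, 2000 deadline, so the action is timely.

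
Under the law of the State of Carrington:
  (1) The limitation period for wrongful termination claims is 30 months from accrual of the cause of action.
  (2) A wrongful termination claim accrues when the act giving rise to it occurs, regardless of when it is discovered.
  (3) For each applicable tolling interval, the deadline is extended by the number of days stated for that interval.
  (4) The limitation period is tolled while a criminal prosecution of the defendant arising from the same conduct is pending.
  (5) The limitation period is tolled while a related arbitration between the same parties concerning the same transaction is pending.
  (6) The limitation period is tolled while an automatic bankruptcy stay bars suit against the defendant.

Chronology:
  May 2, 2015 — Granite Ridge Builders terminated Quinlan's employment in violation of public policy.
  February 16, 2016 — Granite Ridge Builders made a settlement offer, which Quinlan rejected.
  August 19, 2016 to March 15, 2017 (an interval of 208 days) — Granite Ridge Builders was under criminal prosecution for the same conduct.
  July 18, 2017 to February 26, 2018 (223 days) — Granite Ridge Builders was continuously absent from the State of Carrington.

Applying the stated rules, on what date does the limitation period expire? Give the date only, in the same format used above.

May 29, 2018

The limitation period began to run on May 2, 2015.
30 months from May 2, 2015 is November 2, 2017.
The period was tolled for 208 days by the pending criminal prosecution (August 19, 2016 to March 15, 2017), pushing the deadline to May 29, 2018.
No stated provision tolls the period for the defendant's absence, so the interval from July 18, 2017 to February 26, 2018 has no effect on the deadline.
The other events in the timeline have no effect on the limitation period under the stated rules.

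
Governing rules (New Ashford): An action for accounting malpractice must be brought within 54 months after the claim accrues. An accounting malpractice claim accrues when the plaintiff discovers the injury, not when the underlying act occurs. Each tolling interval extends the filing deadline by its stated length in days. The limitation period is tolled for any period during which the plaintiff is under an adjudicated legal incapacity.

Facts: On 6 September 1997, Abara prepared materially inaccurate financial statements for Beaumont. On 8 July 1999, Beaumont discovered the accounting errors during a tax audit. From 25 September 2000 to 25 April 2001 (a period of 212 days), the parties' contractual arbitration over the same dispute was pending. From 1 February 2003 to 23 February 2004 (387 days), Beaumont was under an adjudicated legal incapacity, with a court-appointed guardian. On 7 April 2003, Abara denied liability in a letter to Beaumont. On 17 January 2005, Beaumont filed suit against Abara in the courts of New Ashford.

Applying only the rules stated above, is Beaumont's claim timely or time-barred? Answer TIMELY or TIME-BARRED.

TIMELY

Accrual is tied to discovery, so the period began on 8 July 1999 rather than on 6 September 1997 when the act occurred.
The untolled deadline — 54 months after 8 July 1999 — is 8 January 2004.
The plaintiff's legal incapacity from 1 February 2003 to 23 February 2004 tolled the period for 387 days, extending the deadline to 29 January 2005.
No stated provision tolls the period for a pending arbitration, so the interval from 25 September 2000 to 25 April 2001 has no effect on the deadline.
Nothing else in the chronology tolls or restarts the period.
Filing on 17 January 2005 beat the 29 January 2005 deadline — the action is timely.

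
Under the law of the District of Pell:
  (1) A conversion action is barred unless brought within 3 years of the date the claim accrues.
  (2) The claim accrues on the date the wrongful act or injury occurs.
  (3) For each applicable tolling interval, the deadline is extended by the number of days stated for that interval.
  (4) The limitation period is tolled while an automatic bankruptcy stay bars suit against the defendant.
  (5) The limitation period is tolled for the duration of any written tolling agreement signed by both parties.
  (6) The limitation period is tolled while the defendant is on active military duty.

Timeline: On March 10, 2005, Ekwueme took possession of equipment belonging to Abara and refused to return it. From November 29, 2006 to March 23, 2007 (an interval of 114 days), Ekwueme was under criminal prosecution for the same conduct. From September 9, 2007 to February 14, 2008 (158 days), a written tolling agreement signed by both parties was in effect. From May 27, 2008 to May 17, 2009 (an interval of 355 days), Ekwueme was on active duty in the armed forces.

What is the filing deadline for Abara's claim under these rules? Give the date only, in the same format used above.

August 5, 2009

The claim accrued on March 10, 2005, when the wrongful act occurred.
3 years from March 10, 2005 is March 10, 2008.
The period was tolled for 158 days by the written tolling agreement (September 9, 2007 to February 14, 2008), pushing the deadline to August 15, 2008.
The defendant's active military service from May 27, 2008 to May 17, 2009 tolled the period for 355 days, extending the deadline to August 5, 2009.
Although a criminal prosecution ran from November 29, 2006 to March 23, 2007, the stated rules do not make that a tolling event, so it is disregarded.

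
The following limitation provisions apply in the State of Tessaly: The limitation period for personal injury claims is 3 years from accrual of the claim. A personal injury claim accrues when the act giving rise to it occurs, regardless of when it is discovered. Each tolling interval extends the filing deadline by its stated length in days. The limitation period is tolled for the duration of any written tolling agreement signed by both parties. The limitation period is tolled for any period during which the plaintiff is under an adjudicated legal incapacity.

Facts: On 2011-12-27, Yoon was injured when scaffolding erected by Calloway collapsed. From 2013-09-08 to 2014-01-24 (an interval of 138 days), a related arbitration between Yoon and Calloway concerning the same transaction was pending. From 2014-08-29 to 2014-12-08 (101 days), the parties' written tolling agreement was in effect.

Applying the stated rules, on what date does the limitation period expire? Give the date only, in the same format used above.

The claim accrued on 2011-12-27, the date of the act.
The untolled deadline — 3 years after 2011-12-27 — is 2014-12-27.
The written tolling agreement from 2014-08-29 to 2014-12-08 tolled the period for 101 days, extending the deadline to 2015-04-07.
The pending related arbitration from 2013-09-08 to 2014-01-24 does not toll the period, because no stated rule makes a pending arbitration a tolling event.

2015-04-07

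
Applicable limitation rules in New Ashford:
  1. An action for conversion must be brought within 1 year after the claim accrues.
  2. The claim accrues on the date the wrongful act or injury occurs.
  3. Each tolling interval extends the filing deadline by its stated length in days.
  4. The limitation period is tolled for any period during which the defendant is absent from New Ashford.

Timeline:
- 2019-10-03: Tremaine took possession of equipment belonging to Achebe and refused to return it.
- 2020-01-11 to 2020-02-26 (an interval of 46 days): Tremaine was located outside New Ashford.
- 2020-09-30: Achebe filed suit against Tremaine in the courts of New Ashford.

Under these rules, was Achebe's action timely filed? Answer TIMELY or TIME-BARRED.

The limitation period began to run on 2019-10-03.
Adding the 1 year base period to 2019-10-03 gives a deadline of 2020-10-03, before any tolling.
The period was tolled for 46 days by the defendant's absence from the jurisdiction (2020-01-11 to 2020-02-26), pushing the deadline to 2020-11-18.
The 2020-09-30 filing precedes the 2020-11-18 deadline; the claim is timely.

TIMELY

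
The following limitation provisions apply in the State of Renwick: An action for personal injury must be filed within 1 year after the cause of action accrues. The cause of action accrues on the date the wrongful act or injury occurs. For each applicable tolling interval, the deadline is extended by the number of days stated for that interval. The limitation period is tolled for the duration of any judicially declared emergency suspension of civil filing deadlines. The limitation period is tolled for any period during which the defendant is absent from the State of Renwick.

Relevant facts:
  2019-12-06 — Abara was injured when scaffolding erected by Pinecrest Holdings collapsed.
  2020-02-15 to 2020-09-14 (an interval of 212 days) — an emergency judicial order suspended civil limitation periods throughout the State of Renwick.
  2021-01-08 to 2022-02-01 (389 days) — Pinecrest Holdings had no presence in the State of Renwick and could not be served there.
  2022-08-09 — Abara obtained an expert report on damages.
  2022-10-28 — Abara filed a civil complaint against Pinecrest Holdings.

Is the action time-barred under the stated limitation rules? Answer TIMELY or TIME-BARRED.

TIME-BARRED

The cause of action accrued on 2019-12-06, the date of the act.
Adding the 1 year base period to 2019-12-06 gives a deadline of 2020-12-06, before any tolling.
Because the emergency suspension of filing deadlines ran from 2020-02-15 to 2020-09-14, the deadline is extended by 212 days to 2021-07-06.
The defendant's absence from the jurisdiction from 2021-01-08 to 2022-02-01 tolled the period for 389 days, extending the deadline to 2022-07-30.
Nothing else in the chronology tolls or restarts the period.
Abara filed on 2022-10-28, after the 2022-07-30 deadline, so the action is time-barred.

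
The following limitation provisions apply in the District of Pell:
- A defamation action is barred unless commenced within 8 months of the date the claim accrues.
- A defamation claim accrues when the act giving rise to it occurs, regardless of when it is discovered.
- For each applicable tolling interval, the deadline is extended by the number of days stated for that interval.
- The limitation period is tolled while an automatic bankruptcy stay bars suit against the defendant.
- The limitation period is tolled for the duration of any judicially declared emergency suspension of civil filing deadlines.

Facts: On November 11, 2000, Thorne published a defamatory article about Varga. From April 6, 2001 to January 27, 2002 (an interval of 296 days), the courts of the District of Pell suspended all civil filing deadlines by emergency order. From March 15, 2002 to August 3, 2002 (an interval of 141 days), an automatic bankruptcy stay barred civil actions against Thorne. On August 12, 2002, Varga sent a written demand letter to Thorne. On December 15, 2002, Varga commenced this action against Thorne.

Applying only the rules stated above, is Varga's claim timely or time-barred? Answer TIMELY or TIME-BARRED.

The claim accrued on November 11, 2000, when the wrongful act occurred.
The untolled deadline — 8 months after November 11, 2000 — is July 11, 2001.
The emergency suspension of filing deadlines from April 6, 2001 to January 27, 2002 tolled the period for 296 days, extending the deadline to May 3, 2002.
Because the automatic bankruptcy stay ran from March 15, 2002 to August 3, 2002, the deadline is extended by 141 days to September 21, 2002.
The other events in the timeline have no effect on the limitation period under the stated rules.
The December 15, 2002 filing falls after the September 21, 2002 deadline; the claim is time-barred.

TIME-BARRED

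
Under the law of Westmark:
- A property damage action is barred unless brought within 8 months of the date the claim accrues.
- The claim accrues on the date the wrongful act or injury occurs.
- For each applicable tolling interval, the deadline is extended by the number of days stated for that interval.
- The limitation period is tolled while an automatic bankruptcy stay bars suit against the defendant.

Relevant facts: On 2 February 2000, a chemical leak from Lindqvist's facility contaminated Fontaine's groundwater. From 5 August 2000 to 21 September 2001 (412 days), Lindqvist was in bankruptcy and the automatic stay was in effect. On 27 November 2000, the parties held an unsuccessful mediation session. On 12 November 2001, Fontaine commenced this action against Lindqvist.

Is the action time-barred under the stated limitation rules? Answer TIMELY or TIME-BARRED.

The claim accrued on 2 February 2000, the date of the act.
8 months from 2 February 2000 is 2 October 2000.
The period was tolled for 412 days by the automatic bankruptcy stay (5 August 2000 to 21 September 2001), pushing the deadline to 18 November 2001.
None of the other events listed affects the running of the period under the stated rules.
The 12 November 2001 filing precedes the 18 November 2001 deadline; the claim is timely.

TIMELY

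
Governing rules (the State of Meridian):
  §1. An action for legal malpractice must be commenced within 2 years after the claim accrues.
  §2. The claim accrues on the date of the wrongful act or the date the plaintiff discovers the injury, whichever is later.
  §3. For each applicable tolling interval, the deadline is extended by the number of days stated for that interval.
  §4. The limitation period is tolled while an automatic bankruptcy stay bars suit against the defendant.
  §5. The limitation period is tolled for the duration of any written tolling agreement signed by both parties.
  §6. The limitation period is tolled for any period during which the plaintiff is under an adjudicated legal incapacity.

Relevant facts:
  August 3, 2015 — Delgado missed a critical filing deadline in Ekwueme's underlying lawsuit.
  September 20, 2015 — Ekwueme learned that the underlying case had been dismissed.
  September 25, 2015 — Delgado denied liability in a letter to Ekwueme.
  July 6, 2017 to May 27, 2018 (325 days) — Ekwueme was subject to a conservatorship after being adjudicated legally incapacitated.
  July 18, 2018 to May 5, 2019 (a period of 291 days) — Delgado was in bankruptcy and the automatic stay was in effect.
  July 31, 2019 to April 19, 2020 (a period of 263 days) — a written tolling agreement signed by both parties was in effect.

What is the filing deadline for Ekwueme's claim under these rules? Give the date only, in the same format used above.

May 29, 2019

Because discovery on September 20, 2015 post-dates the August 3, 2015 act, accrual under the later-of rule falls on September 20, 2015.
Adding the 2 years base period to September 20, 2015 gives a deadline of September 20, 2017, before any tolling.
The plaintiff's legal incapacity from July 6, 2017 to May 27, 2018 tolled the period for 325 days, extending the deadline to August 11, 2018.
The period was tolled for 291 days by the automatic bankruptcy stay (July 18, 2018 to May 5, 2019), pushing the deadline to May 29, 2019.
By the time the written tolling agreement began on July 31, 2019, the limitation period had already expired on May 29, 2019; that interval cannot revive it.
None of the other events listed affects the running of the period under the stated rules.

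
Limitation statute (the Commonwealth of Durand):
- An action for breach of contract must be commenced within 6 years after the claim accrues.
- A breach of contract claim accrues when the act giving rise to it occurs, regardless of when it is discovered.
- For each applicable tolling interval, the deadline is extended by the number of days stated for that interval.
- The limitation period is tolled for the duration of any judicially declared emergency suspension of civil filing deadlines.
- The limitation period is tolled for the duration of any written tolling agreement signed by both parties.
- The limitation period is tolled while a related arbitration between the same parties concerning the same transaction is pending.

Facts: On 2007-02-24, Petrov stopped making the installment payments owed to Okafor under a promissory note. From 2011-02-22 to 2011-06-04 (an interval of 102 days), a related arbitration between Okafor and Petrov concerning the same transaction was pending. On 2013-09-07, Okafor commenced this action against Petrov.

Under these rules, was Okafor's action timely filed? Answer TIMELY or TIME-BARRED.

The claim accrued on 2007-02-24, when the wrongful act occurred.
6 years from 2007-02-24 is 2013-02-24.
The period was tolled for 102 days by the pending related arbitration (2011-02-22 to 2011-06-04), pushing the deadline to 2013-06-06.
Okafor filed on 2013-09-07, after the 2013-06-06 deadline, so the action is time-barred.

TIME-BARRED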